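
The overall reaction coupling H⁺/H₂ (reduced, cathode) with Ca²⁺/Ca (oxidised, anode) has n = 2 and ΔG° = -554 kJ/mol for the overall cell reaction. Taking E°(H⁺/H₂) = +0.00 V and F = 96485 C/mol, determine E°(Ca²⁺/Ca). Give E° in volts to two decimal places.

E°cell = −ΔG°/(nF) = −(-554×10³)/((2)(96485)) = +2.871 V.
Since H⁺/H₂ is the cathode and Ca²⁺/Ca the anode, E°cell = E°(H⁺/H₂) − E°(Ca²⁺/Ca).
So E°(Ca²⁺/Ca) = E°(H⁺/H₂) − E°cell = (+0.00) − (+2.871) = -2.87 V.

-2.87 V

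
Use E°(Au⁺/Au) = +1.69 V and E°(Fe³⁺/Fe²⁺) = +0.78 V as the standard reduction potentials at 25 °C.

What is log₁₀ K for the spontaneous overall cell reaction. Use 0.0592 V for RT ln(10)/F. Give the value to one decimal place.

Cathode: Au⁺/Au; anode: Fe³⁺/Fe²⁺. E°cell = +0.91 V, n = 1.
log K = nE°cell / 0.0592 = (1)(+0.91) / 0.0592 = 15.4.

15.4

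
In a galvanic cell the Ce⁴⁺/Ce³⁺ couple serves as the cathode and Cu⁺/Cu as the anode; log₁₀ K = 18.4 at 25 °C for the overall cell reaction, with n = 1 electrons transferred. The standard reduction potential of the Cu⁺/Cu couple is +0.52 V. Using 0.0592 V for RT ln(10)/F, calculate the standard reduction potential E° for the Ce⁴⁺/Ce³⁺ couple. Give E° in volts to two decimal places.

E°cell = (0.0592/n)·log K = (0.0592/1)(18.4) = +1.089 V.
Since Ce⁴⁺/Ce³⁺ is the cathode and Cu⁺/Cu the anode, E°cell = E°(Ce⁴⁺/Ce³⁺) − E°(Cu⁺/Cu).
So E°(Ce⁴⁺/Ce³⁺) = E°cell + E°(Cu⁺/Cu) = +1.089 + (+0.52) = +1.61 V.

+1.61 V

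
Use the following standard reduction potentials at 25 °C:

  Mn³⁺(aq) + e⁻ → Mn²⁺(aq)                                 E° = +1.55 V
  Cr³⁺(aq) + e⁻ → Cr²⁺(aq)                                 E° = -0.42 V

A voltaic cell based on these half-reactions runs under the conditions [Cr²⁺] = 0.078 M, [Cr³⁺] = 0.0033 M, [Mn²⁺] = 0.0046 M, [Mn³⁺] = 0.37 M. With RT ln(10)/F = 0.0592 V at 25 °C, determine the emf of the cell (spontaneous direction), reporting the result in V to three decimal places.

Mn³⁺/Mn²⁺ is the cathode (higher E°), Cr³⁺/Cr²⁺ the anode: E°cell = +1.55 − (-0.42) = +1.97 V, n = 1.
Overall: Mn³⁺(aq) + Cr²⁺(aq) → Mn²⁺(aq) + Cr³⁺(aq)
Q = [Mn²⁺]·[Cr³⁺] / ([Mn³⁺]·[Cr²⁺]); log Q = -3.279.
E = E° − (0.0592/n) log Q = +1.97 − (0.0592/1)(-3.279) = +2.164 V.

+2.164 V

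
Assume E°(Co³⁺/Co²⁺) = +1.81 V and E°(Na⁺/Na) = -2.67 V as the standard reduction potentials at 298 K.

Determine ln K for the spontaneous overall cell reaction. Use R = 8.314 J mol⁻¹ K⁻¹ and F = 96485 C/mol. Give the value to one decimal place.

Cathode: Co³⁺/Co²⁺; anode: Na⁺/Na. E°cell = (+1.81) − (-2.67) = +4.48 V, with n = 1.
ΔG° = −nFE° = −RT ln K, so ln K = nFE°/(RT) = (1)(96485)(+4.48) / ((8.314)(298)) = 174.466.

174.5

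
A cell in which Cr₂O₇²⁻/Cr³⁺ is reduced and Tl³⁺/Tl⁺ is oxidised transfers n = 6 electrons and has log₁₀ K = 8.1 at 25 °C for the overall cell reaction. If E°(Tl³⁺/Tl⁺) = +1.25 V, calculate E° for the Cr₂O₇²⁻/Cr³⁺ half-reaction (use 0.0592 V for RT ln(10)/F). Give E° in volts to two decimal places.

+1.33 V

E°cell = (0.0592/n)·log K = (0.0592/6)(8.1) = +0.080 V.
Since Cr₂O₇²⁻/Cr³⁺ is the cathode and Tl³⁺/Tl⁺ the anode, E°cell = E°(Cr₂O₇²⁻/Cr³⁺) − E°(Tl³⁺/Tl⁺).
So E°(Cr₂O₇²⁻/Cr³⁺) = E°cell + E°(Tl³⁺/Tl⁺) = +0.080 + (+1.25) = +1.33 V.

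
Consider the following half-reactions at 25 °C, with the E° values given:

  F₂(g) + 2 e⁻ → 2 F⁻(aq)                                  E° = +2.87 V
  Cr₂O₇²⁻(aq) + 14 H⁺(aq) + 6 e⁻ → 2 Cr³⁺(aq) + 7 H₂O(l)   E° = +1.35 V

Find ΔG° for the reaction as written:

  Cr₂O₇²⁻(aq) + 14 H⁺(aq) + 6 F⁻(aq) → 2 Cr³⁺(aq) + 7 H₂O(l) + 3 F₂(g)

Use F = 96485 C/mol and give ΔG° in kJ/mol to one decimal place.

As written, Cr₂O₇²⁻/Cr³⁺ is reduced (cathode) and F₂/F⁻ is oxidised (anode), so E°cell = (+1.35) − (+2.87) = -1.52 V.
Balancing electrons gives n = 6.
ΔG° = −nFE° = −(6)(96485)(-1.52) = 879,943 J = +879.9 kJ/mol.

+879.9 kJ/mol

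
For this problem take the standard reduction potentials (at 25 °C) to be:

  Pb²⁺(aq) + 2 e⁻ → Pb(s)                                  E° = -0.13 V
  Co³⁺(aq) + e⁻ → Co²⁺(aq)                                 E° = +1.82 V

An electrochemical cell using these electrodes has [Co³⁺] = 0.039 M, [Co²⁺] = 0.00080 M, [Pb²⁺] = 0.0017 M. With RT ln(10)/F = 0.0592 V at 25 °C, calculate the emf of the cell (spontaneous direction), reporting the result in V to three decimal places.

Co³⁺/Co²⁺ is the cathode (higher E°), Pb²⁺/Pb the anode: E°cell = +1.82 − (-0.13) = +1.95 V, n = 2.
Overall: 2 Co³⁺(aq) + Pb(s) → 2 Co²⁺(aq) + Pb²⁺(aq)
Q = [Co²⁺]^2·[Pb²⁺] / ([Co³⁺]^2); log Q = -6.146.
E = E° − (0.0592/n) log Q = +1.95 − (0.0592/2)(-6.146) = +2.132 V.

+2.132 V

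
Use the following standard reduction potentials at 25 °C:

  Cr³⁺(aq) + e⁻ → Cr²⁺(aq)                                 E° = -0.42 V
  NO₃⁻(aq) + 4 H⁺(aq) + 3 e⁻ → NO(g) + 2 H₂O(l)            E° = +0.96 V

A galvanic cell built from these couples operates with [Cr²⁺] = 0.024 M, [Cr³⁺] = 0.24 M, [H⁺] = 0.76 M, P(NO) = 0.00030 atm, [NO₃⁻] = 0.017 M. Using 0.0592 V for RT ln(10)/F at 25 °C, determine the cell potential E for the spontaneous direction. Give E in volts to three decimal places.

+1.346 V

NO₃⁻/NO is the cathode (higher E°), Cr³⁺/Cr²⁺ the anode: E°cell = +0.96 − (-0.42) = +1.38 V, n = 3.
Overall: NO₃⁻(aq) + 4 H⁺(aq) + 3 Cr²⁺(aq) → NO(g) + 2 H₂O(l) + 3 Cr³⁺(aq)
Q = P(NO)·[Cr³⁺]^3 / ([NO₃⁻]·[H⁺]^4·[Cr²⁺]^3); log Q = 1.723.
E = E° − (0.0592/n) log Q = +1.38 − (0.0592/3)(1.723) = +1.346 V.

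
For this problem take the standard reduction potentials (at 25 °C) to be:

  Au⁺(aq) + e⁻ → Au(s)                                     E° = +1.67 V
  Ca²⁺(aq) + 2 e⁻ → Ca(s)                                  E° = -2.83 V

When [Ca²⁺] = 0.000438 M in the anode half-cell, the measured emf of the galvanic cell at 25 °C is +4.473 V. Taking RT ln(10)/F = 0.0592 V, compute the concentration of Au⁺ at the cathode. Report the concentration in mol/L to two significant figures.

0.0073 M

Au⁺/Au is the cathode, Ca²⁺/Ca the anode: E°cell = +4.50 V, n = 2.
Overall reaction: 2 Au⁺(aq) + Ca(s) → 2 Au(s) + Ca²⁺(aq); Q = [Ca²⁺]^1/[Au⁺]^2.
From E = E° − (0.0592/n) log Q: log Q = (E° − E)·n/0.0592 = (+4.50 − (+4.473))·2/0.0592 = 0.9122.
So 2·log[Au⁺] = 1·log(0.000438) − log Q = -3.3585 − (0.9122) = -4.2707; log[Au⁺] = -4.2707 / 2 = -2.1353; [Au⁺] = 10^(-2.1353) ≈ 0.0073 M.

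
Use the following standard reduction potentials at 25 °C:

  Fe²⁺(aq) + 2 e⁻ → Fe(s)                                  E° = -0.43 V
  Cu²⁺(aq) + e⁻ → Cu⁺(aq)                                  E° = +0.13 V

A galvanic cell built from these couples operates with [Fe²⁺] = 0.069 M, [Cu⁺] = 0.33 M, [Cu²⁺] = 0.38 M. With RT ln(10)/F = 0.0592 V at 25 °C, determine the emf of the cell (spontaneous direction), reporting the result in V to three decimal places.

Cu²⁺/Cu⁺ is the cathode (higher E°), Fe²⁺/Fe the anode: E°cell = +0.13 − (-0.43) = +0.56 V, n = 2.
Overall: 2 Cu²⁺(aq) + Fe(s) → 2 Cu⁺(aq) + Fe²⁺(aq)
Q = [Cu⁺]^2·[Fe²⁺] / ([Cu²⁺]^2); log Q = -1.284.
E = E° − (0.0592/n) log Q = +0.56 − (0.0592/2)(-1.284) = +0.598 V.

+0.598 V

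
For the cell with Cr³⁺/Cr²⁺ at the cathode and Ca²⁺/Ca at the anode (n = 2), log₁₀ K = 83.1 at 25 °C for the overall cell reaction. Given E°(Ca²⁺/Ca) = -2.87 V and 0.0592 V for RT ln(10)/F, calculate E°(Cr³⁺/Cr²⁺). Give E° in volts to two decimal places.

-0.41 V

E°cell = (0.0592/n)·log K = (0.0592/2)(83.1) = +2.460 V.
Since Cr³⁺/Cr²⁺ is the cathode and Ca²⁺/Ca the anode, E°cell = E°(Cr³⁺/Cr²⁺) − E°(Ca²⁺/Ca).
So E°(Cr³⁺/Cr²⁺) = E°cell + E°(Ca²⁺/Ca) = +2.460 + (-2.87) = -0.41 V.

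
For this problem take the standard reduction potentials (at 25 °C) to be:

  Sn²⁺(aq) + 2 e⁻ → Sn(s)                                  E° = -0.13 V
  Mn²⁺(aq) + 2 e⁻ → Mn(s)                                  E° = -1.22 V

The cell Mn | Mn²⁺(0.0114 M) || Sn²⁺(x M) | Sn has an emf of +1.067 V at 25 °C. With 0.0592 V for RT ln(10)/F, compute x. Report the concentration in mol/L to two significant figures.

0.0019 M

Sn²⁺/Sn is the cathode, Mn²⁺/Mn the anode: E°cell = +1.09 V, n = 2.
Overall reaction: Sn²⁺(aq) + Mn(s) → Sn(s) + Mn²⁺(aq); Q = [Mn²⁺]^1/[Sn²⁺]^1.
From E = E° − (0.0592/n) log Q: log Q = (E° − E)·n/0.0592 = (+1.09 − (+1.067))·2/0.0592 = 0.7770.
So 1·log[Sn²⁺] = 1·log(0.0114) − log Q = -1.9431 − (0.7770) = -2.7201; [Sn²⁺] = 10^(-2.7201) ≈ 0.0019 M.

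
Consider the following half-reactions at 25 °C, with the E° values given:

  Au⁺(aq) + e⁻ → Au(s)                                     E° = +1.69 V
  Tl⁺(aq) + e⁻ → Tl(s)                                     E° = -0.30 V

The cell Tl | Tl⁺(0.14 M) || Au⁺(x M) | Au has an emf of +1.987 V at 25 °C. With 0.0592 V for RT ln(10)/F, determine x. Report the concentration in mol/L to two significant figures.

Au⁺/Au is the cathode, Tl⁺/Tl the anode: E°cell = +1.99 V, n = 1.
Overall reaction: Au⁺(aq) + Tl(s) → Au(s) + Tl⁺(aq); Q = [Tl⁺]^1/[Au⁺]^1.
From E = E° − (0.0592/n) log Q: log Q = (E° − E)·n/0.0592 = (+1.99 − (+1.987))·1/0.0592 = 0.0507.
So 1·log[Au⁺] = 1·log(0.14) − log Q = -0.8539 − (0.0507) = -0.9046; [Au⁺] = 10^(-0.9046) ≈ 0.12 M.

0.12 M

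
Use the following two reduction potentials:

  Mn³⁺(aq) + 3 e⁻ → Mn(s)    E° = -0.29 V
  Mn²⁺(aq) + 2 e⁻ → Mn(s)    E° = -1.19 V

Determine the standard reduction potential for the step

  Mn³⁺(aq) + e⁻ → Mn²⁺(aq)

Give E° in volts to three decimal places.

Sequential free energies add, so n₃E°₃ = n₁E°₁ + n₂E°₂.
With n₃ = 3, and the known step contributing 2×(-1.19) V, the unknown satisfies 1·E° = 3×(-0.29) − 2×(-1.19) = +1.510.
E° = +1.510 / 1 = +1.510 V.

+1.510 V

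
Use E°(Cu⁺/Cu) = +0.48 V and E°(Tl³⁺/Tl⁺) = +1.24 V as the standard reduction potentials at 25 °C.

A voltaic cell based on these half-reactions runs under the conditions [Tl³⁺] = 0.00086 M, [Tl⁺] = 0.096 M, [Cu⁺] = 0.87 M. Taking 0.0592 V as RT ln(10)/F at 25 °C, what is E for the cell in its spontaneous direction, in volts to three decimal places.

Tl³⁺/Tl⁺ is the cathode (higher E°), Cu⁺/Cu the anode: E°cell = +1.24 − (+0.48) = +0.76 V, n = 2.
Overall: Tl³⁺(aq) + 2 Cu(s) → Tl⁺(aq) + 2 Cu⁺(aq)
Q = [Tl⁺]·[Cu⁺]^2 / ([Tl³⁺]); log Q = 1.927.
E = E° − (0.0592/n) log Q = +0.76 − (0.0592/2)(1.927) = +0.703 V.

+0.703 V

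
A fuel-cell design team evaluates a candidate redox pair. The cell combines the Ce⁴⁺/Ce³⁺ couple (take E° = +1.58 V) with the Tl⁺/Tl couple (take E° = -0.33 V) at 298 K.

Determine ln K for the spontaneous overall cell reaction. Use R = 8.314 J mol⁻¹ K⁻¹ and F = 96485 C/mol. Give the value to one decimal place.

74.4

Cathode: Ce⁴⁺/Ce³⁺; anode: Tl⁺/Tl. E°cell = (+1.58) − (-0.33) = +1.91 V, with n = 1.
ΔG° = −nFE° = −RT ln K, so ln K = nFE°/(RT) = (1)(96485)(+1.91) / ((8.314)(298)) = 74.382.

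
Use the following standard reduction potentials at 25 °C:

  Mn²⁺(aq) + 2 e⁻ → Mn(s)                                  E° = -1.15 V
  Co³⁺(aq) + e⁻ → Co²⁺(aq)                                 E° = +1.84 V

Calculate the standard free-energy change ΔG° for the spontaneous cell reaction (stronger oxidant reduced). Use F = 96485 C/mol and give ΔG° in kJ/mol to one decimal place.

-577.0 kJ/mol

Co³⁺/Co²⁺ (E° = +1.84 V) is the cathode; Mn²⁺/Mn (E° = -1.15 V) is the anode, so E°cell = +2.99 V.
Balancing electrons gives n = 2 (lcm of 1 and 2).
ΔG° = −nFE° = −(2)(96485)(+2.99) = -576,980 J = -577.0 kJ/mol.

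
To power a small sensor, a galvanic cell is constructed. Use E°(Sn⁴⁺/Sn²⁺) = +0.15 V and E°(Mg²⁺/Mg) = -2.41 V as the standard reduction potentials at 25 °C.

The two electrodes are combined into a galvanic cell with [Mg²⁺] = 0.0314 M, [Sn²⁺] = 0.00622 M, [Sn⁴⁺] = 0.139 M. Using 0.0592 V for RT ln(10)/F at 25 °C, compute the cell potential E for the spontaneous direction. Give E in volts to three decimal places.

Sn⁴⁺/Sn²⁺ is the cathode (higher E°), Mg²⁺/Mg the anode: E°cell = +0.15 − (-2.41) = +2.56 V, n = 2.
Overall: Sn⁴⁺(aq) + Mg(s) → Sn²⁺(aq) + Mg²⁺(aq)
Q = [Sn²⁺]·[Mg²⁺] / ([Sn⁴⁺]); log Q = -2.852.
E = E° − (0.0592/n) log Q = +2.56 − (0.0592/2)(-2.852) = +2.644 V.

+2.644 V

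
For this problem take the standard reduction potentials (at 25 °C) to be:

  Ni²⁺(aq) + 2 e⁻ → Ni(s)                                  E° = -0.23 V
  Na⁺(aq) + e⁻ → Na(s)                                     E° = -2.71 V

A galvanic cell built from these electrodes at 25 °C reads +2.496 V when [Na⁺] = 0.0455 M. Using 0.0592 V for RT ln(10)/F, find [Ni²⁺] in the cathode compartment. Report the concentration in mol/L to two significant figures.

0.0072 M

Ni²⁺/Ni is the cathode, Na⁺/Na the anode: E°cell = +2.48 V, n = 2.
Overall reaction: Ni²⁺(aq) + 2 Na(s) → Ni(s) + 2 Na⁺(aq); Q = [Na⁺]^2/[Ni²⁺]^1.
From E = E° − (0.0592/n) log Q: log Q = (E° − E)·n/0.0592 = (+2.48 − (+2.496))·2/0.0592 = -0.5405.
So 1·log[Ni²⁺] = 2·log(0.0455) − log Q = -2.6840 − (-0.5405) = -2.1435; [Ni²⁺] = 10^(-2.1435) ≈ 0.0072 M.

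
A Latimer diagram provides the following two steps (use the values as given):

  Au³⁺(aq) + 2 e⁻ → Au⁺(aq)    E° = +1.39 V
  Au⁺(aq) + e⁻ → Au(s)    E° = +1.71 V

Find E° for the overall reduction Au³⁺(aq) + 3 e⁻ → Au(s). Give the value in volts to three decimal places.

Adding the free-energy changes (−nFE°) of the two steps gives −n₃FE°₃ = −n₁FE°₁ − n₂FE°₂.
E°₃ = (2×+1.39 + 1×+1.71) / 3 = (+4.490) / 3 = +1.497 V.
E° values themselves are not directly additive — weighting by electron count is essential.

+1.497 V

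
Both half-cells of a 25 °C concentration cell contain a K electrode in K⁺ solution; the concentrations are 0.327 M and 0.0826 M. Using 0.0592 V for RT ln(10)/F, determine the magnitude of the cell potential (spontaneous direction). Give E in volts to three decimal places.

For a concentration cell E°cell = 0. The 0.327 M side is the cathode (reduction is favoured where [K⁺] is higher).
With n = 1, E = −(0.0592/1) log([K⁺]ₐₙ/[K⁺]꜀ₐₜ) = −(0.0592/1) log(0.0826/0.327) = −(0.0592/1)(-0.598) = +0.035 V.

+0.035 V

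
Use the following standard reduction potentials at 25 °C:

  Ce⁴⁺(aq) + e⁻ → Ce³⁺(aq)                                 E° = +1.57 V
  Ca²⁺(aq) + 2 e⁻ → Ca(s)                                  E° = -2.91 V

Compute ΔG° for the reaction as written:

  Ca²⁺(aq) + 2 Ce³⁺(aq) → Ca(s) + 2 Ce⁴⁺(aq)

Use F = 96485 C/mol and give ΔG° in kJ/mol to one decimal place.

+864.5 kJ/mol

As written, Ca²⁺/Ca is reduced (cathode) and Ce⁴⁺/Ce³⁺ is oxidised (anode), so E°cell = (-2.91) − (+1.57) = -4.48 V.
Balancing electrons gives n = 2.
ΔG° = −nFE° = −(2)(96485)(-4.48) = 864,506 J = +864.5 kJ/mol.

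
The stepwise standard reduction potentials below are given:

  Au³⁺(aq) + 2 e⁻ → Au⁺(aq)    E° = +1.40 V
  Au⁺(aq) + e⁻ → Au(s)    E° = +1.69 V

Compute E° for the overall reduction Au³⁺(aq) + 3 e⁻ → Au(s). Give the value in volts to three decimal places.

Since ΔG° = −nFE° is additive over sequential reductions, n₃E°₃ = n₁E°₁ + n₂E°₂.
E°₃ = (2×+1.40 + 1×+1.69) / 3 = (+4.490) / 3 = +1.497 V.

+1.497 V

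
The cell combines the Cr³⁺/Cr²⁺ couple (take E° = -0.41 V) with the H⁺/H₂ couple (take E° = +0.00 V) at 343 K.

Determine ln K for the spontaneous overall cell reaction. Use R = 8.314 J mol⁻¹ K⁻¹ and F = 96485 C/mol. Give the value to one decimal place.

27.7

Cathode: H⁺/H₂; anode: Cr³⁺/Cr²⁺. E°cell = (+0.00) − (-0.41) = +0.41 V, with n = 2.
ΔG° = −nFE° = −RT ln K, so ln K = nFE°/(RT) = (2)(96485)(+0.41) / ((8.314)(343)) = 27.744.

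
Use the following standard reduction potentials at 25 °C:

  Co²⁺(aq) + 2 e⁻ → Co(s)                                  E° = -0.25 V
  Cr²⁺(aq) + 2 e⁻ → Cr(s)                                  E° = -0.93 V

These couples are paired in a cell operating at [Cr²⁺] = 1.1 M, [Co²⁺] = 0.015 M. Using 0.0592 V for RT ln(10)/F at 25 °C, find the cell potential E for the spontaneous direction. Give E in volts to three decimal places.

+0.625 V

Co²⁺/Co is the cathode (higher E°), Cr²⁺/Cr the anode: E°cell = -0.25 − (-0.93) = +0.68 V, n = 2.
Overall: Co²⁺(aq) + Cr(s) → Co(s) + Cr²⁺(aq)
Q = [Cr²⁺] / ([Co²⁺]); log Q = 1.865.
E = E° − (0.0592/n) log Q = +0.68 − (0.0592/2)(1.865) = +0.625 V.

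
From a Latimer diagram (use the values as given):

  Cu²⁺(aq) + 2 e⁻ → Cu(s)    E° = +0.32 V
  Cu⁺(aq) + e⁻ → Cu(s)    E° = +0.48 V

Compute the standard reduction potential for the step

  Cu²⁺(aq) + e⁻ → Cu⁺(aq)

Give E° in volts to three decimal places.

+0.160 V

Sequential free energies add, so n₃E°₃ = n₁E°₁ + n₂E°₂.
With n₃ = 2, and the known step contributing 1×(+0.48) V, the unknown satisfies 1·E° = 2×(+0.32) − 1×(+0.48) = +0.160.
E° = +0.160 / 1 = +0.160 V.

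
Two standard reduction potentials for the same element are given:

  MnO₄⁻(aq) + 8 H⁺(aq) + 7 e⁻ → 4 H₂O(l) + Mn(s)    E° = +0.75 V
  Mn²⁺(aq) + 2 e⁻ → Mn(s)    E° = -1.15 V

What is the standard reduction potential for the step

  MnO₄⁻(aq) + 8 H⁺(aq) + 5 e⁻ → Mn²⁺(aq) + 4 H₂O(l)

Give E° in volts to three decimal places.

Sequential free energies add, so n₃E°₃ = n₁E°₁ + n₂E°₂.
With n₃ = 7, and the known step contributing 2×(-1.15) V, the unknown satisfies 5·E° = 7×(+0.75) − 2×(-1.15) = +7.550.
E° = +7.550 / 5 = +1.510 V.

+1.510 V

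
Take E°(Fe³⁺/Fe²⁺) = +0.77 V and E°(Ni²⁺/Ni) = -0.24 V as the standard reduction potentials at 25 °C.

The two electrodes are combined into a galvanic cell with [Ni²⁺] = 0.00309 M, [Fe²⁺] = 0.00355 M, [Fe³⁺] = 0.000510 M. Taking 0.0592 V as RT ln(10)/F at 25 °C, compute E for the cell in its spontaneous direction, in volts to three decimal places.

Fe³⁺/Fe²⁺ is the cathode (higher E°), Ni²⁺/Ni the anode: E°cell = +0.77 − (-0.24) = +1.01 V, n = 2.
Overall: 2 Fe³⁺(aq) + Ni(s) → 2 Fe²⁺(aq) + Ni²⁺(aq)
Q = [Fe²⁺]^2·[Ni²⁺] / ([Fe³⁺]^2); log Q = -0.825.
E = E° − (0.0592/n) log Q = +1.01 − (0.0592/2)(-0.825) = +1.034 V.

+1.034 V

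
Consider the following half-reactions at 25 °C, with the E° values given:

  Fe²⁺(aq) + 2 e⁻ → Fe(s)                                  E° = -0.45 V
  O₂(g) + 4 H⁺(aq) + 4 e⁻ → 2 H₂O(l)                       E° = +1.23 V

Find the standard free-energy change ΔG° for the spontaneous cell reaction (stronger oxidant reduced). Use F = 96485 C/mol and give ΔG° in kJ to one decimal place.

O₂/H₂O (E° = +1.23 V) is the cathode; Fe²⁺/Fe (E° = -0.45 V) is the anode, so E°cell = +1.68 V.
Balancing electrons gives n = 4 (lcm of 4 and 2).
ΔG° = −nFE° = −(4)(96485)(+1.68) = -648,379 J = -648.4 kJ.

-648.4 kJ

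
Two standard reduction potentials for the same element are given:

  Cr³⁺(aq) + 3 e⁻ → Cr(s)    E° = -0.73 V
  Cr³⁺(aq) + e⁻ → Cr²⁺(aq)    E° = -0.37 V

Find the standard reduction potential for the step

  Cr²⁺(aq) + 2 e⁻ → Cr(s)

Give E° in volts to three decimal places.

-0.910 V

Sequential free energies add, so n₃E°₃ = n₁E°₁ + n₂E°₂.
With n₃ = 3, and the known step contributing 1×(-0.37) V, the unknown satisfies 2·E° = 3×(-0.73) − 1×(-0.37) = -1.820.
E° = -1.820 / 2 = -0.910 V.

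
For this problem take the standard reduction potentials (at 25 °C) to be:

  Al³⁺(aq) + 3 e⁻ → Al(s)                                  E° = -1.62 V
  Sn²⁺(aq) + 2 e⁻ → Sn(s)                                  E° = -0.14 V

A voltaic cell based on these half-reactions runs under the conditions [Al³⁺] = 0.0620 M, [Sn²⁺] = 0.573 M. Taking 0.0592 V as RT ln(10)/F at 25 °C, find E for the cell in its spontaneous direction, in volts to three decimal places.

+1.497 V

Sn²⁺/Sn is the cathode (higher E°), Al³⁺/Al the anode: E°cell = -0.14 − (-1.62) = +1.48 V, n = 6.
Overall: 3 Sn²⁺(aq) + 2 Al(s) → 3 Sn(s) + 2 Al³⁺(aq)
Q = [Al³⁺]^2 / ([Sn²⁺]^3); log Q = -1.690.
E = E° − (0.0592/n) log Q = +1.48 − (0.0592/6)(-1.690) = +1.497 V.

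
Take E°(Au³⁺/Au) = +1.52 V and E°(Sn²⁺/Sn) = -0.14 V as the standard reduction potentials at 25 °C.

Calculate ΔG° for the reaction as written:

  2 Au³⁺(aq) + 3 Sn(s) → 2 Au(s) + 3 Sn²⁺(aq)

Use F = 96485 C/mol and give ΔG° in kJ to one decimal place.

As written, Au³⁺/Au is reduced (cathode) and Sn²⁺/Sn is oxidised (anode), so E°cell = (+1.52) − (-0.14) = +1.66 V.
Balancing electrons gives n = 6.
ΔG° = −nFE° = −(6)(96485)(+1.66) = -960,991 J = -961.0 kJ.

-961.0 kJ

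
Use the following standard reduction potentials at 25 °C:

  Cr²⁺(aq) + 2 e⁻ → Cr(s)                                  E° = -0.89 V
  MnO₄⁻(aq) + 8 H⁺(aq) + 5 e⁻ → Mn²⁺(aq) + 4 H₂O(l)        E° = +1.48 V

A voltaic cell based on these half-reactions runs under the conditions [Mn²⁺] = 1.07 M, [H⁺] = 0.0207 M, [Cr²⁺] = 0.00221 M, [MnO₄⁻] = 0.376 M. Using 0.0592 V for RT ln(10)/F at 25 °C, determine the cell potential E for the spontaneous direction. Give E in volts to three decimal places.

MnO₄⁻/Mn²⁺ is the cathode (higher E°), Cr²⁺/Cr the anode: E°cell = +1.48 − (-0.89) = +2.37 V, n = 10.
Overall: 2 MnO₄⁻(aq) + 16 H⁺(aq) + 5 Cr(s) → 2 Mn²⁺(aq) + 8 H₂O(l) + 5 Cr²⁺(aq)
Q = [Mn²⁺]^2·[Cr²⁺]^5 / ([MnO₄⁻]^2·[H⁺]^16); log Q = 14.575.
E = E° − (0.0592/n) log Q = +2.37 − (0.0592/10)(14.575) = +2.284 V.

+2.284 V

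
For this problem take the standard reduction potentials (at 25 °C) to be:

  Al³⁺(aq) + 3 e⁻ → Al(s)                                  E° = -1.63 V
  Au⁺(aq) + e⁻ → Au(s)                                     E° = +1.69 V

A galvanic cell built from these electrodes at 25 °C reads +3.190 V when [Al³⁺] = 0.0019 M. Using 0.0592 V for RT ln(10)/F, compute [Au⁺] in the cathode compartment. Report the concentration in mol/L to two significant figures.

Au⁺/Au is the cathode, Al³⁺/Al the anode: E°cell = +3.32 V, n = 3.
Overall reaction: 3 Au⁺(aq) + Al(s) → 3 Au(s) + Al³⁺(aq); Q = [Al³⁺]^1/[Au⁺]^3.
From E = E° − (0.0592/n) log Q: log Q = (E° − E)·n/0.0592 = (+3.32 − (+3.190))·3/0.0592 = 6.5878.
So 3·log[Au⁺] = 1·log(0.0019) − log Q = -2.7212 − (6.5878) = -9.3090; log[Au⁺] = -9.3090 / 3 = -3.1030; [Au⁺] = 10^(-3.1030) ≈ 0.00079 M.

0.00079 M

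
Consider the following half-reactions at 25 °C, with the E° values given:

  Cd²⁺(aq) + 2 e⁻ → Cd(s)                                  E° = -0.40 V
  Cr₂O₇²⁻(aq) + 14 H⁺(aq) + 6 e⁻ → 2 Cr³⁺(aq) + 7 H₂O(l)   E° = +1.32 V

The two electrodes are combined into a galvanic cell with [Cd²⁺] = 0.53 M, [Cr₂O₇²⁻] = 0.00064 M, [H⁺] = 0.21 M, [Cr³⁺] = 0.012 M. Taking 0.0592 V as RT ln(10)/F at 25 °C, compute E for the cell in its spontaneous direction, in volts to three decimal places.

+1.641 V

Cr₂O₇²⁻/Cr³⁺ is the cathode (higher E°), Cd²⁺/Cd the anode: E°cell = +1.32 − (-0.40) = +1.72 V, n = 6.
Overall: Cr₂O₇²⁻(aq) + 14 H⁺(aq) + 3 Cd(s) → 2 Cr³⁺(aq) + 7 H₂O(l) + 3 Cd²⁺(aq)
Q = [Cr³⁺]^2·[Cd²⁺]^3 / ([Cr₂O₇²⁻]·[H⁺]^14); log Q = 8.014.
E = E° − (0.0592/n) log Q = +1.72 − (0.0592/6)(8.014) = +1.641 V.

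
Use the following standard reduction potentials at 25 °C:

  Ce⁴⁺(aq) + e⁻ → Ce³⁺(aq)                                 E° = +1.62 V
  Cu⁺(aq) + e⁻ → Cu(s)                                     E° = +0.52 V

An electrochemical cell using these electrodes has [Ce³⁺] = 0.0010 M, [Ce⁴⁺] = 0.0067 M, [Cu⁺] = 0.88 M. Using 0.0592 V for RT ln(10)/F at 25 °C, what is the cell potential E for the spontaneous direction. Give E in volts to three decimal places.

Ce⁴⁺/Ce³⁺ is the cathode (higher E°), Cu⁺/Cu the anode: E°cell = +1.62 − (+0.52) = +1.10 V, n = 1.
Overall: Ce⁴⁺(aq) + Cu(s) → Ce³⁺(aq) + Cu⁺(aq)
Q = [Ce³⁺]·[Cu⁺] / ([Ce⁴⁺]); log Q = -0.882.
E = E° − (0.0592/n) log Q = +1.10 − (0.0592/1)(-0.882) = +1.152 V.

+1.152 V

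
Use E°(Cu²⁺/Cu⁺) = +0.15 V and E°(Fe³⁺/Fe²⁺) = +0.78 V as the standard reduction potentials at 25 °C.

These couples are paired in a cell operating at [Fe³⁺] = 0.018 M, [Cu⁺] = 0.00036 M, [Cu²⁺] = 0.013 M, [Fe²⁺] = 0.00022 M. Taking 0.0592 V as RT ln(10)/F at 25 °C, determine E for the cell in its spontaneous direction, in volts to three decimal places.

Fe³⁺/Fe²⁺ is the cathode (higher E°), Cu²⁺/Cu⁺ the anode: E°cell = +0.78 − (+0.15) = +0.63 V, n = 1.
Overall: Fe³⁺(aq) + Cu⁺(aq) → Fe²⁺(aq) + Cu²⁺(aq)
Q = [Fe²⁺]·[Cu²⁺] / ([Fe³⁺]·[Cu⁺]); log Q = -0.355.
E = E° − (0.0592/n) log Q = +0.63 − (0.0592/1)(-0.355) = +0.651 V.

+0.651 V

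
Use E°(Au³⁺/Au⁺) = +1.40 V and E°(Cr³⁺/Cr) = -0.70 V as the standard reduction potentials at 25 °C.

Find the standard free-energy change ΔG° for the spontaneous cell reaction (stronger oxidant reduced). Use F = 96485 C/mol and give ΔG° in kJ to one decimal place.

-1215.7 kJ

Au³⁺/Au⁺ (E° = +1.40 V) is the cathode; Cr³⁺/Cr (E° = -0.70 V) is the anode, so E°cell = +2.10 V.
Balancing electrons gives n = 6 (lcm of 2 and 3).
ΔG° = −nFE° = −(6)(96485)(+2.10) = -1,215,711 J = -1215.7 kJ.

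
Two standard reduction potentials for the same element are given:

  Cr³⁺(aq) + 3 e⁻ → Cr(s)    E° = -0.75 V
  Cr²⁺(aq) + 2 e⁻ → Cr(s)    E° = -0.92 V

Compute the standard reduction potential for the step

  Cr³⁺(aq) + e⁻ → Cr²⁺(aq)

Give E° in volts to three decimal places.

Sequential free energies add, so n₃E°₃ = n₁E°₁ + n₂E°₂.
With n₃ = 3, and the known step contributing 2×(-0.92) V, the unknown satisfies 1·E° = 3×(-0.75) − 2×(-0.92) = -0.410.
E° = -0.410 / 1 = -0.410 V.

-0.410 V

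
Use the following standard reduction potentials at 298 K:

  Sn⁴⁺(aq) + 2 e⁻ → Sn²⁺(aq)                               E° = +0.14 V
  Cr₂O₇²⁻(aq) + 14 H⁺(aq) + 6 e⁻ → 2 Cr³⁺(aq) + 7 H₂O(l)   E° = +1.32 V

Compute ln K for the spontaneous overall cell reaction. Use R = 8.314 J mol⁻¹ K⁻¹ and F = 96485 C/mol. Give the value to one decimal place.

275.7

Cathode: Cr₂O₇²⁻/Cr³⁺; anode: Sn⁴⁺/Sn²⁺. E°cell = (+1.32) − (+0.14) = +1.18 V, with n = 6.
ΔG° = −nFE° = −RT ln K, so ln K = nFE°/(RT) = (6)(96485)(+1.18) / ((8.314)(298)) = 275.719.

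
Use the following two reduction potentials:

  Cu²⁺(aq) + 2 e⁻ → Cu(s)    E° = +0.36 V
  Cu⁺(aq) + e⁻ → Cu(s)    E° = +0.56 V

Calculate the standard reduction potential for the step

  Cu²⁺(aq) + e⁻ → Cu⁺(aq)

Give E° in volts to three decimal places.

Sequential free energies add, so n₃E°₃ = n₁E°₁ + n₂E°₂.
With n₃ = 2, and the known step contributing 1×(+0.56) V, the unknown satisfies 1·E° = 2×(+0.36) − 1×(+0.56) = +0.160.
E° = +0.160 / 1 = +0.160 V.

+0.160 V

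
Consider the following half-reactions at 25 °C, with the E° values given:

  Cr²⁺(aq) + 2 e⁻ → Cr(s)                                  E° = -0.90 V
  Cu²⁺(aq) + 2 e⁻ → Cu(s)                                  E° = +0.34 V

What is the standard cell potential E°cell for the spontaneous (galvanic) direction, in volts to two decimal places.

+1.24 V

The Cu²⁺/Cu couple has the higher reduction potential, so it is the cathode; Cr²⁺/Cr is oxidised at the anode.
E°cell = E°(cathode) − E°(anode) = (+0.34) − (-0.90) = +1.24 V.
Since E°cell > 0, the reaction is spontaneous under standard conditions.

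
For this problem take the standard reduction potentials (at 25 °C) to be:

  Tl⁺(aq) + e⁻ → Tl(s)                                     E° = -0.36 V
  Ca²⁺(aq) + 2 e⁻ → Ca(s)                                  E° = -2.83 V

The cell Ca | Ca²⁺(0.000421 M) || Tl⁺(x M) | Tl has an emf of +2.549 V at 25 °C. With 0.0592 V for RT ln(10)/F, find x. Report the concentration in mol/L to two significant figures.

Tl⁺/Tl is the cathode, Ca²⁺/Ca the anode: E°cell = +2.47 V, n = 2.
Overall reaction: 2 Tl⁺(aq) + Ca(s) → 2 Tl(s) + Ca²⁺(aq); Q = [Ca²⁺]^1/[Tl⁺]^2.
From E = E° − (0.0592/n) log Q: log Q = (E° − E)·n/0.0592 = (+2.47 − (+2.549))·2/0.0592 = -2.6689.
So 2·log[Tl⁺] = 1·log(0.000421) − log Q = -3.3757 − (-2.6689) = -0.7068; log[Tl⁺] = -0.7068 / 2 = -0.3534; [Tl⁺] = 10^(-0.3534) ≈ 0.44 M.

0.44 M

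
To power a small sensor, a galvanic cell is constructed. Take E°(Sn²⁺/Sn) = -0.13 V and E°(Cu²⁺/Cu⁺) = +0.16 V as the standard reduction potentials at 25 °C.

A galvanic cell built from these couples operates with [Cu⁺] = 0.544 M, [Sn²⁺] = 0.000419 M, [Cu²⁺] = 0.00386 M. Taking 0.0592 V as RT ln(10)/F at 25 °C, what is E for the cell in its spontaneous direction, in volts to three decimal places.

Cu²⁺/Cu⁺ is the cathode (higher E°), Sn²⁺/Sn the anode: E°cell = +0.16 − (-0.13) = +0.29 V, n = 2.
Overall: 2 Cu²⁺(aq) + Sn(s) → 2 Cu⁺(aq) + Sn²⁺(aq)
Q = [Cu⁺]^2·[Sn²⁺] / ([Cu²⁺]^2); log Q = 0.920.
E = E° − (0.0592/n) log Q = +0.29 − (0.0592/2)(0.920) = +0.263 V.

+0.263 V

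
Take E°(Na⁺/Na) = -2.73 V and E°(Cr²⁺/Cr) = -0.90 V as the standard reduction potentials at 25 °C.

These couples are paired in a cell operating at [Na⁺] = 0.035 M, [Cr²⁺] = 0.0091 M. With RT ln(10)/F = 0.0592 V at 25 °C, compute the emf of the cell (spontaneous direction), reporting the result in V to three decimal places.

+1.856 V

Cr²⁺/Cr is the cathode (higher E°), Na⁺/Na the anode: E°cell = -0.90 − (-2.73) = +1.83 V, n = 2.
Overall: Cr²⁺(aq) + 2 Na(s) → Cr(s) + 2 Na⁺(aq)
Q = [Na⁺]^2 / ([Cr²⁺]); log Q = -0.871.
E = E° − (0.0592/n) log Q = +1.83 − (0.0592/2)(-0.871) = +1.856 V.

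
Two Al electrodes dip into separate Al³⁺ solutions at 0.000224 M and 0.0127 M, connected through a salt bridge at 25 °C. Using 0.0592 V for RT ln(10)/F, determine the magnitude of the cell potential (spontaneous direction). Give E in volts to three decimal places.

+0.035 V

For a concentration cell E°cell = 0. The 0.0127 M side is the cathode (reduction is favoured where [Al³⁺] is higher).
With n = 3, E = −(0.0592/3) log([Al³⁺]ₐₙ/[Al³⁺]꜀ₐₜ) = −(0.0592/3) log(0.000224/0.0127) = −(0.0592/3)(-1.754) = +0.035 V.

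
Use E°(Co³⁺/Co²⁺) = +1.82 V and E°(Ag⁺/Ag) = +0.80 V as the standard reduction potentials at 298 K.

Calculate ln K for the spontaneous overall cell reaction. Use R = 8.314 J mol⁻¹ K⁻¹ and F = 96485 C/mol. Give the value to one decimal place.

39.7

Cathode: Co³⁺/Co²⁺; anode: Ag⁺/Ag. E°cell = (+1.82) − (+0.80) = +1.02 V, with n = 1.
ΔG° = −nFE° = −RT ln K, so ln K = nFE°/(RT) = (1)(96485)(+1.02) / ((8.314)(298)) = 39.722.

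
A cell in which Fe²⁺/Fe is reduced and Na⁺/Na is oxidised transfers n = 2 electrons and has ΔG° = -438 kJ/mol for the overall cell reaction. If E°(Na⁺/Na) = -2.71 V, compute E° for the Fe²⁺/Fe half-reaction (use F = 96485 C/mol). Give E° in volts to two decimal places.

-0.44 V

E°cell = −ΔG°/(nF) = −(-438×10³)/((2)(96485)) = +2.270 V.
Since Fe²⁺/Fe is the cathode and Na⁺/Na the anode, E°cell = E°(Fe²⁺/Fe) − E°(Na⁺/Na).
So E°(Fe²⁺/Fe) = E°cell + E°(Na⁺/Na) = +2.270 + (-2.71) = -0.44 V.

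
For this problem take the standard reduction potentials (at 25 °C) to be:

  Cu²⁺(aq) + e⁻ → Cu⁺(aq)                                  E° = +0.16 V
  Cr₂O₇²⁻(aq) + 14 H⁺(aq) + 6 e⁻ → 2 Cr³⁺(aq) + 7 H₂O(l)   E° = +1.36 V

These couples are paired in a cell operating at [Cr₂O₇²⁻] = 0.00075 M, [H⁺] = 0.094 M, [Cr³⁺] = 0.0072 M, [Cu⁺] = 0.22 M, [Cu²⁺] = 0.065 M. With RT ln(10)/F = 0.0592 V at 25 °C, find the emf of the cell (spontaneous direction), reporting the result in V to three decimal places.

+1.101 V

Cr₂O₇²⁻/Cr³⁺ is the cathode (higher E°), Cu²⁺/Cu⁺ the anode: E°cell = +1.36 − (+0.16) = +1.20 V, n = 6.
Overall: Cr₂O₇²⁻(aq) + 14 H⁺(aq) + 6 Cu⁺(aq) → 2 Cr³⁺(aq) + 7 H₂O(l) + 6 Cu²⁺(aq)
Q = [Cr³⁺]^2·[Cu²⁺]^6 / ([Cr₂O₇²⁻]·[H⁺]^14·[Cu⁺]^6); log Q = 10.039.
E = E° − (0.0592/n) log Q = +1.20 − (0.0592/6)(10.039) = +1.101 V.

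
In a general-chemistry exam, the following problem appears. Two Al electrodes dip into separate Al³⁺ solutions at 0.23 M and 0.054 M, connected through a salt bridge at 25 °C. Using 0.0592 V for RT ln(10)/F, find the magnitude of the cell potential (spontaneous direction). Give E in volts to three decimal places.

For a concentration cell E°cell = 0. The 0.23 M side is the cathode (reduction is favoured where [Al³⁺] is higher).
With n = 3, E = −(0.0592/3) log([Al³⁺]ₐₙ/[Al³⁺]꜀ₐₜ) = −(0.0592/3) log(0.054/0.23) = −(0.0592/3)(-0.629) = +0.012 V.

+0.012 V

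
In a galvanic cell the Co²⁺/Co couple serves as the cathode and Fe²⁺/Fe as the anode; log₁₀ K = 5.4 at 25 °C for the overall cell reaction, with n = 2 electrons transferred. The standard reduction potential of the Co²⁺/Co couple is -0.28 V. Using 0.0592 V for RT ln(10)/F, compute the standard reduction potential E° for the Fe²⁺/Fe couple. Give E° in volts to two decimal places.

E°cell = (0.0592/n)·log K = (0.0592/2)(5.4) = +0.160 V.
Since Co²⁺/Co is the cathode and Fe²⁺/Fe the anode, E°cell = E°(Co²⁺/Co) − E°(Fe²⁺/Fe).
So E°(Fe²⁺/Fe) = E°(Co²⁺/Co) − E°cell = (-0.28) − (+0.160) = -0.44 V.

-0.44 V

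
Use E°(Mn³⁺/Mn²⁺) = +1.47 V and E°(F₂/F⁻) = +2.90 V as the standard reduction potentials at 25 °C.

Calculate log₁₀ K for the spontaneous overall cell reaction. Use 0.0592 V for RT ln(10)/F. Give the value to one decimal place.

48.3

Cathode: F₂/F⁻; anode: Mn³⁺/Mn²⁺. E°cell = +1.43 V, n = 2.
log K = nE°cell / 0.0592 = (2)(+1.43) / 0.0592 = 48.3.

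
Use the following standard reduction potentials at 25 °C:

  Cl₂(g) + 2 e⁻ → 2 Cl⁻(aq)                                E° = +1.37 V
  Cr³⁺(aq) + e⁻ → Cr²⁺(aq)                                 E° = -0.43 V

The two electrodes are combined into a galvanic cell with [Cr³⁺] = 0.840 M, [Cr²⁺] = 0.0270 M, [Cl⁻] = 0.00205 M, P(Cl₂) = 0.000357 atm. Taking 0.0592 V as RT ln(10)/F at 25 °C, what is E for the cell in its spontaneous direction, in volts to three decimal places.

Cl₂/Cl⁻ is the cathode (higher E°), Cr³⁺/Cr²⁺ the anode: E°cell = +1.37 − (-0.43) = +1.80 V, n = 2.
Overall: Cl₂(g) + 2 Cr²⁺(aq) → 2 Cl⁻(aq) + 2 Cr³⁺(aq)
Q = [Cl⁻]^2·[Cr³⁺]^2 / (P(Cl₂)·[Cr²⁺]^2); log Q = 1.057.
E = E° − (0.0592/n) log Q = +1.80 − (0.0592/2)(1.057) = +1.769 V.

+1.769 V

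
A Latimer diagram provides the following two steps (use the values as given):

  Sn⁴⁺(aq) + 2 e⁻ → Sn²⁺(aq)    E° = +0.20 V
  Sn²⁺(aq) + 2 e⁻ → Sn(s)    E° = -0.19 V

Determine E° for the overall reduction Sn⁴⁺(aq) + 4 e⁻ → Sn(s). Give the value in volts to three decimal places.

+0.005 V

Standard free energies of sequential steps add: ΔG°₃ = ΔG°₁ + ΔG°₂, so n₃E°₃ = n₁E°₁ + n₂E°₂.
E°₃ = (2×+0.20 + 2×-0.19) / 4 = (+0.020) / 4 = +0.005 V.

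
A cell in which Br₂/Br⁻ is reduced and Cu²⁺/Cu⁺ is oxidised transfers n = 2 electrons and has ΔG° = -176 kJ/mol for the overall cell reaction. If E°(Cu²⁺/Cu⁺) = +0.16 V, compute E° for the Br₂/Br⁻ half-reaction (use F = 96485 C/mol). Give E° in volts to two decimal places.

E°cell = −ΔG°/(nF) = −(-176×10³)/((2)(96485)) = +0.912 V.
Since Br₂/Br⁻ is the cathode and Cu²⁺/Cu⁺ the anode, E°cell = E°(Br₂/Br⁻) − E°(Cu²⁺/Cu⁺).
So E°(Br₂/Br⁻) = E°cell + E°(Cu²⁺/Cu⁺) = +0.912 + (+0.16) = +1.07 V.

+1.07 V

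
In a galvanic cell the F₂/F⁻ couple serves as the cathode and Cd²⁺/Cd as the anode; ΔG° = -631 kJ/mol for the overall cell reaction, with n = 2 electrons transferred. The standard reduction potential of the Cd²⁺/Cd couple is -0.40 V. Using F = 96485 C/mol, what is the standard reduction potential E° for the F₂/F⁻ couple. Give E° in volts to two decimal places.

+2.87 V

E°cell = −ΔG°/(nF) = −(-631×10³)/((2)(96485)) = +3.270 V.
Since F₂/F⁻ is the cathode and Cd²⁺/Cd the anode, E°cell = E°(F₂/F⁻) − E°(Cd²⁺/Cd).
So E°(F₂/F⁻) = E°cell + E°(Cd²⁺/Cd) = +3.270 + (-0.40) = +2.87 V.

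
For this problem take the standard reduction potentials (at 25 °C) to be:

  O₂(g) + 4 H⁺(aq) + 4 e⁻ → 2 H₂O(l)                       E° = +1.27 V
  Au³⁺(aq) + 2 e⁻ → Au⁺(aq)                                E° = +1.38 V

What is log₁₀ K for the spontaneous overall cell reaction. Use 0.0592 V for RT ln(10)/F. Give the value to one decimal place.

Cathode: Au³⁺/Au⁺; anode: O₂/H₂O. E°cell = +0.11 V, n = 4.
log K = nE°cell / 0.0592 = (4)(+0.11) / 0.0592 = 7.4.

7.4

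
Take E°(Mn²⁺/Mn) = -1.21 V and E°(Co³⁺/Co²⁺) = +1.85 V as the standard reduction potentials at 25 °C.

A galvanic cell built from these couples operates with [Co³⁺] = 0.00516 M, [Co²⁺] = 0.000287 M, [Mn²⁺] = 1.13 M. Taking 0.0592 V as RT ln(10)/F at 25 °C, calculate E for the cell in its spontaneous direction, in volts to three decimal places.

+3.133 V

Co³⁺/Co²⁺ is the cathode (higher E°), Mn²⁺/Mn the anode: E°cell = +1.85 − (-1.21) = +3.06 V, n = 2.
Overall: 2 Co³⁺(aq) + Mn(s) → 2 Co²⁺(aq) + Mn²⁺(aq)
Q = [Co²⁺]^2·[Mn²⁺] / ([Co³⁺]^2); log Q = -2.456.
E = E° − (0.0592/n) log Q = +3.06 − (0.0592/2)(-2.456) = +3.133 V.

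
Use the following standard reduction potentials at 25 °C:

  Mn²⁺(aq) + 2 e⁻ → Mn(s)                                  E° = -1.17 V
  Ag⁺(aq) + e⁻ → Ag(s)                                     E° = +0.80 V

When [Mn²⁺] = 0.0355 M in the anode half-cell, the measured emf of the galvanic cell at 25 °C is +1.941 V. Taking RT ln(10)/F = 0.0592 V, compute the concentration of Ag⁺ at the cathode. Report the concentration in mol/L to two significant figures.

0.061 M

Ag⁺/Ag is the cathode, Mn²⁺/Mn the anode: E°cell = +1.97 V, n = 2.
Overall reaction: 2 Ag⁺(aq) + Mn(s) → 2 Ag(s) + Mn²⁺(aq); Q = [Mn²⁺]^1/[Ag⁺]^2.
From E = E° − (0.0592/n) log Q: log Q = (E° − E)·n/0.0592 = (+1.97 − (+1.941))·2/0.0592 = 0.9797.
So 2·log[Ag⁺] = 1·log(0.0355) − log Q = -1.4498 − (0.9797) = -2.4295; log[Ag⁺] = -2.4295 / 2 = -1.2147; [Ag⁺] = 10^(-1.2147) ≈ 0.061 M.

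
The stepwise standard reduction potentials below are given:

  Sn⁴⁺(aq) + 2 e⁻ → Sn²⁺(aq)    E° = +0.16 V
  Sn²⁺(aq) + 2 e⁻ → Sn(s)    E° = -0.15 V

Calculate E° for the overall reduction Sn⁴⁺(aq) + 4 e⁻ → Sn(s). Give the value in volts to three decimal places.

Adding the free-energy changes (−nFE°) of the two steps gives −n₃FE°₃ = −n₁FE°₁ − n₂FE°₂.
E°₃ = (2×+0.16 + 2×-0.15) / 4 = (+0.020) / 4 = +0.005 V.

+0.005 V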